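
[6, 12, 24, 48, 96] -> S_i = 6*2^i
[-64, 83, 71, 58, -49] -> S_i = Random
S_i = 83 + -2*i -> [83, 81, 79, 77, 75]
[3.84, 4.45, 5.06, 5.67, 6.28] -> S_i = 3.84 + 0.61*i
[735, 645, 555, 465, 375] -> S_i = 735 + -90*i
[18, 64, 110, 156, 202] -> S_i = 18 + 46*i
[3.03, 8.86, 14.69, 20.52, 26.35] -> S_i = 3.03 + 5.83*i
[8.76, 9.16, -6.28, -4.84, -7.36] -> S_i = Random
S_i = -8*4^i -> [-8, -32, -128, -512, -2048]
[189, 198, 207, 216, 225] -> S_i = 189 + 9*i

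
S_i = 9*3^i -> [9, 27, 81, 243, 729]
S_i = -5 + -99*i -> [-5, -104, -203, -302, -401]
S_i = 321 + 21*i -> [321, 342, 363, 384, 405]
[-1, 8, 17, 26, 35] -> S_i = -1 + 9*i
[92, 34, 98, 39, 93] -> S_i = Random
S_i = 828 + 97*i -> [828, 925, 1022, 1119, 1216]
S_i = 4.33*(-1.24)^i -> [4.33, -5.37, 6.66, -8.26, 10.24]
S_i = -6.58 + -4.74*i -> [-6.58, -11.32, -16.06, -20.8, -25.54]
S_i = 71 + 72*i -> [71, 143, 215, 287, 359]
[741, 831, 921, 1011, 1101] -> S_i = 741 + 90*i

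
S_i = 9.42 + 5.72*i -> [9.42, 15.14, 20.86, 26.58, 32.3]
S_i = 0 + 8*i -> [0, 8, 16, 24, 32]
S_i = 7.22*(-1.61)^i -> [7.22, -11.62, 18.71, -30.13, 48.51]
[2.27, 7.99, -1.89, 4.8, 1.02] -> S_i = Random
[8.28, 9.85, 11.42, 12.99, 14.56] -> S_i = 8.28 + 1.57*i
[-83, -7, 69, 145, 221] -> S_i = -83 + 76*i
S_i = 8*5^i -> [8, 40, 200, 1000, 5000]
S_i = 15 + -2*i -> [15, 13, 11, 9, 7]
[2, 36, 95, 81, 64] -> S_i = Random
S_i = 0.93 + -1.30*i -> [0.93, -0.37, -1.67, -2.97, -4.27]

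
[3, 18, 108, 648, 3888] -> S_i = 3*6^i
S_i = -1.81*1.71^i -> [-1.81, -3.1, -5.29, -9.05, -15.48]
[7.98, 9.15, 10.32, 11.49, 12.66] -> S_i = 7.98 + 1.17*i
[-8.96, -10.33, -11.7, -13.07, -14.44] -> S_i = -8.96 + -1.37*i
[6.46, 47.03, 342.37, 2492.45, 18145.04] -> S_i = 6.46*7.28^i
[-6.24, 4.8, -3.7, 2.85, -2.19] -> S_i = -6.24*(-0.77)^i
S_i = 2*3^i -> [2, 6, 18, 54, 162]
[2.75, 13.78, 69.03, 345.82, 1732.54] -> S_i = 2.75*5.01^i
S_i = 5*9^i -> [5, 45, 405, 3645, 32805]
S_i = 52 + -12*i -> [52, 40, 28, 16, 4]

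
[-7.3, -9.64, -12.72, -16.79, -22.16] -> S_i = -7.30*1.32^i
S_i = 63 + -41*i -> [63, 22, -19, -60, -101]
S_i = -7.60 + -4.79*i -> [-7.6, -12.39, -17.18, -21.97, -26.76]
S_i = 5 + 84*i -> [5, 89, 173, 257, 341]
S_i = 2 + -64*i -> [2, -62, -126, -190, -254]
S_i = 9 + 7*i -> [9, 16, 23, 30, 37]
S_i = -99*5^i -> [-99, -495, -2475, -12375, -61875]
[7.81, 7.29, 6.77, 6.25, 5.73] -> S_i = 7.81 + -0.52*i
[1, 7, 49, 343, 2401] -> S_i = 1*7^i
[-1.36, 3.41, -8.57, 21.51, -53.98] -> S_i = -1.36*(-2.51)^i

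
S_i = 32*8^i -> [32, 256, 2048, 16384, 131072]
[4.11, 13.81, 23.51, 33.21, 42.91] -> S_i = 4.11 + 9.70*i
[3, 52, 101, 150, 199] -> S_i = 3 + 49*i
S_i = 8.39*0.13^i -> [8.39, 1.09, 0.14, 0.02, 0.0]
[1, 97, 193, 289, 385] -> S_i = 1 + 96*i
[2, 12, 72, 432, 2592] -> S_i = 2*6^i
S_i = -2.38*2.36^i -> [-2.38, -5.62, -13.26, -31.28, -73.83]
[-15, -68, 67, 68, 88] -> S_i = Random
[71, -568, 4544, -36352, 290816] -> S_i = 71*-8^i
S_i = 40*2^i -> [40, 80, 160, 320, 640]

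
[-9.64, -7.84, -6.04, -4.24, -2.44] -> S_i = -9.64 + 1.80*i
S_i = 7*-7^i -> [7, -49, 343, -2401, 16807]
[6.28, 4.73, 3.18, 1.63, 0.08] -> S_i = 6.28 + -1.55*i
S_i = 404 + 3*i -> [404, 407, 410, 413, 416]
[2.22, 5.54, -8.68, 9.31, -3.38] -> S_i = Random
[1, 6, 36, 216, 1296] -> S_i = 1*6^i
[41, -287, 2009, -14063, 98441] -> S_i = 41*-7^i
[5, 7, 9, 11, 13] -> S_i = 5 + 2*i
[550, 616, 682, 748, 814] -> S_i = 550 + 66*i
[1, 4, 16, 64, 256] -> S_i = 1*4^i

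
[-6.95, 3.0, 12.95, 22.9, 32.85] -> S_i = -6.95 + 9.95*i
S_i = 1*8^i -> [1, 8, 64, 512, 4096]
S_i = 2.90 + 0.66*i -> [2.9, 3.56, 4.22, 4.88, 5.54]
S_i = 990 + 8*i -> [990, 998, 1006, 1014, 1022]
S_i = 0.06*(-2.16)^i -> [0.06, -0.13, 0.28, -0.6, 1.31]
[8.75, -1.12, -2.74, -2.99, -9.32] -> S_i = Random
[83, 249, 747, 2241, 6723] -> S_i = 83*3^i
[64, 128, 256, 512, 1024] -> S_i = 64*2^i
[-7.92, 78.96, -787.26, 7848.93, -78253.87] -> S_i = -7.92*(-9.97)^i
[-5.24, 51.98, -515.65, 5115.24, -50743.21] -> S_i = -5.24*(-9.92)^i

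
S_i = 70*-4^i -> [70, -280, 1120, -4480, 17920]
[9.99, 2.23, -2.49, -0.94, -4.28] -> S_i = Random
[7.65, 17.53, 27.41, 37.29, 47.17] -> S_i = 7.65 + 9.88*i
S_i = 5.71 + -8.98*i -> [5.71, -3.27, -12.25, -21.23, -30.21]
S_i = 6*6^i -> [6, 36, 216, 1296, 7776]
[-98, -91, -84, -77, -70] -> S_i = -98 + 7*i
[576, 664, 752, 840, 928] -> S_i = 576 + 88*i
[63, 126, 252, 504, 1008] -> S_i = 63*2^i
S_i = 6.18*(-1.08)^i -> [6.18, -6.67, 7.21, -7.79, 8.41]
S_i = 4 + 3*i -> [4, 7, 10, 13, 16]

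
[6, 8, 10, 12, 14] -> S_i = 6 + 2*i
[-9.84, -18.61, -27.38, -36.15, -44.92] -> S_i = -9.84 + -8.77*i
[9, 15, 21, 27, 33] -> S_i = 9 + 6*i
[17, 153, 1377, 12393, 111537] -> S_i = 17*9^i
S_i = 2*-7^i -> [2, -14, 98, -686, 4802]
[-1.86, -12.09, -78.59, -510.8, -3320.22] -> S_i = -1.86*6.50^i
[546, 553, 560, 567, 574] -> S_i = 546 + 7*i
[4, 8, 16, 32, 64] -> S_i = 4*2^i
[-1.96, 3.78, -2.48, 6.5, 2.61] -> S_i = Random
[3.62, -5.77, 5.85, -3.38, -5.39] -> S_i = Random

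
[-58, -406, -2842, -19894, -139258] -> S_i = -58*7^i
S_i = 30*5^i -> [30, 150, 750, 3750, 18750]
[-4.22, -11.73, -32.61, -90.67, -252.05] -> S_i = -4.22*2.78^i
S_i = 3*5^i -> [3, 15, 75, 375, 1875]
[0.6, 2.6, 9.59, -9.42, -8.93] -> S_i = Random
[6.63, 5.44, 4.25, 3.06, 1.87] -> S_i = 6.63 + -1.19*i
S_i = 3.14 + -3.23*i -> [3.14, -0.09, -3.32, -6.55, -9.78]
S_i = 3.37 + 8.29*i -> [3.37, 11.66, 19.95, 28.24, 36.53]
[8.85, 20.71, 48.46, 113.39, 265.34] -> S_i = 8.85*2.34^i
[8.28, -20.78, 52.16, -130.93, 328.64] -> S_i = 8.28*(-2.51)^i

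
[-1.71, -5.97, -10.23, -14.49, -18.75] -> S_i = -1.71 + -4.26*i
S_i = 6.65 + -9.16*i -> [6.65, -2.51, -11.67, -20.83, -29.99]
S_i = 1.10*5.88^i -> [1.1, 6.47, 38.03, 223.63, 1314.93]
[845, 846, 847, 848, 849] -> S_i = 845 + 1*i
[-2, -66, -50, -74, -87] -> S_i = Random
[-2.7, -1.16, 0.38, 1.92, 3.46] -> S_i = -2.70 + 1.54*i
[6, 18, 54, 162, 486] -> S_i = 6*3^i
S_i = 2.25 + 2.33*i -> [2.25, 4.58, 6.91, 9.24, 11.57]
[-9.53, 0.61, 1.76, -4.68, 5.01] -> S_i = Random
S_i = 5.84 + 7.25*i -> [5.84, 13.09, 20.34, 27.59, 34.84]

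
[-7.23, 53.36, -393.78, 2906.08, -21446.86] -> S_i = -7.23*(-7.38)^i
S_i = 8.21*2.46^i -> [8.21, 20.2, 49.68, 122.22, 300.67]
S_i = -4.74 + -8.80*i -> [-4.74, -13.54, -22.34, -31.14, -39.94]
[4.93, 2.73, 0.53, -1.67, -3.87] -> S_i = 4.93 + -2.20*i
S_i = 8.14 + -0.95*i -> [8.14, 7.19, 6.24, 5.29, 4.34]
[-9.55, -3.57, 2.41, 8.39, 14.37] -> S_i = -9.55 + 5.98*i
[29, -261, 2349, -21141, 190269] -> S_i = 29*-9^i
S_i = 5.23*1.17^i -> [5.23, 6.12, 7.16, 8.38, 9.8]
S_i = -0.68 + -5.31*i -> [-0.68, -5.99, -11.3, -16.61, -21.92]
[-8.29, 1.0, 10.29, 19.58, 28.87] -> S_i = -8.29 + 9.29*i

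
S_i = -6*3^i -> [-6, -18, -54, -162, -486]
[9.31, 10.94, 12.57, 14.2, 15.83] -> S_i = 9.31 + 1.63*i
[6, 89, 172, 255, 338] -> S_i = 6 + 83*i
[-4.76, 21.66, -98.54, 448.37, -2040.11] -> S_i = -4.76*(-4.55)^i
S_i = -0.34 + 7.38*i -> [-0.34, 7.04, 14.42, 21.8, 29.18]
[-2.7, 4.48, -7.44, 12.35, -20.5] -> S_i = -2.70*(-1.66)^i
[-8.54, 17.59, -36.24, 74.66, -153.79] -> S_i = -8.54*(-2.06)^i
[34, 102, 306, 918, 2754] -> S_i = 34*3^i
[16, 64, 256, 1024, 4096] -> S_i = 16*4^i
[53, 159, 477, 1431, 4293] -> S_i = 53*3^i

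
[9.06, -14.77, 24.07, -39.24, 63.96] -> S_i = 9.06*(-1.63)^i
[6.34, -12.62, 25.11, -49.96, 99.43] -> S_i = 6.34*(-1.99)^i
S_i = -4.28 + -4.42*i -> [-4.28, -8.7, -13.12, -17.54, -21.96]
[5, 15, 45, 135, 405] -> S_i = 5*3^i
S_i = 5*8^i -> [5, 40, 320, 2560, 20480]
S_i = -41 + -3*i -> [-41, -44, -47, -50, -53]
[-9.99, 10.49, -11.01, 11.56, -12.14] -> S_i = -9.99*(-1.05)^i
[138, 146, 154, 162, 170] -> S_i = 138 + 8*i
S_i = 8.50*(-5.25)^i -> [8.5, -44.62, 234.28, -1229.98, 6457.38]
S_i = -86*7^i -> [-86, -602, -4214, -29498, -206486]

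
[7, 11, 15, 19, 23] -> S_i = 7 + 4*i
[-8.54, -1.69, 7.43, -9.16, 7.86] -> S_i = Random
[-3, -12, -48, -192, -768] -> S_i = -3*4^i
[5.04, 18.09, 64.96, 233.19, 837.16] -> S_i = 5.04*3.59^i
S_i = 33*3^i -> [33, 99, 297, 891, 2673]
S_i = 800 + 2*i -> [800, 802, 804, 806, 808]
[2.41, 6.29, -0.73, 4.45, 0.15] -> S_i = Random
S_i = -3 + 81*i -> [-3, 78, 159, 240, 321]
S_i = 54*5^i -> [54, 270, 1350, 6750, 33750]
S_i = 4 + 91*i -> [4, 95, 186, 277, 368]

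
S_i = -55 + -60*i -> [-55, -115, -175, -235, -295]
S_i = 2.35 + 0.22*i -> [2.35, 2.57, 2.79, 3.01, 3.23]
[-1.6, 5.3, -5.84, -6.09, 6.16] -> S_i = Random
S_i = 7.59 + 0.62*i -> [7.59, 8.21, 8.83, 9.45, 10.07]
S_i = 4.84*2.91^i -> [4.84, 14.08, 40.99, 119.27, 347.07]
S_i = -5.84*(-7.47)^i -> [-5.84, 43.62, -325.88, 2434.3, -18184.24]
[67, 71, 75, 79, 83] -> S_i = 67 + 4*i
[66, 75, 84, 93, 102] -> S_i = 66 + 9*i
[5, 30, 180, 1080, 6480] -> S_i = 5*6^i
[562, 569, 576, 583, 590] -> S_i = 562 + 7*i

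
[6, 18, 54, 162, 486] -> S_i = 6*3^i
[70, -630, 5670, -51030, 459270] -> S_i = 70*-9^i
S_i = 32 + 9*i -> [32, 41, 50, 59, 68]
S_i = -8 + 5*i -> [-8, -3, 2, 7, 12]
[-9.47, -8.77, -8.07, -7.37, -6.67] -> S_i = -9.47 + 0.70*i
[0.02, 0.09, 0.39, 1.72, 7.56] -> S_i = 0.02*4.41^i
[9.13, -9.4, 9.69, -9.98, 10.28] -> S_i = 9.13*(-1.03)^i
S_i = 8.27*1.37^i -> [8.27, 11.33, 15.52, 21.27, 29.13]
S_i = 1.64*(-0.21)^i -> [1.64, -0.34, 0.07, -0.02, 0.0]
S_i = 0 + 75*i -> [0, 75, 150, 225, 300]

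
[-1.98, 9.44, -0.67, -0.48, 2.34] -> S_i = Random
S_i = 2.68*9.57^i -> [2.68, 25.65, 245.45, 2348.93, 22479.29]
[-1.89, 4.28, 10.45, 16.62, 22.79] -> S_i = -1.89 + 6.17*i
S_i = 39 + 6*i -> [39, 45, 51, 57, 63]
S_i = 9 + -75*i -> [9, -66, -141, -216, -291]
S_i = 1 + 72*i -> [1, 73, 145, 217, 289]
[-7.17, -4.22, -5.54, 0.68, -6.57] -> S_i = Random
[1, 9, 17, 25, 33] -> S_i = 1 + 8*i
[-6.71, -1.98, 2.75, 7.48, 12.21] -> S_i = -6.71 + 4.73*i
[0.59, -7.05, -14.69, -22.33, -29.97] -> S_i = 0.59 + -7.64*i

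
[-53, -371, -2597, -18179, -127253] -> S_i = -53*7^i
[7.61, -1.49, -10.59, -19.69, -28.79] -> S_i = 7.61 + -9.10*i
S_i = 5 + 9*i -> [5, 14, 23, 32, 41]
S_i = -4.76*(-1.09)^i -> [-4.76, 5.19, -5.66, 6.16, -6.72]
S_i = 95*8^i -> [95, 760, 6080, 48640, 389120]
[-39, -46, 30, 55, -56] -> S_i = Random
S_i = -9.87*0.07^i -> [-9.87, -0.69, -0.05, -0.0, -0.0]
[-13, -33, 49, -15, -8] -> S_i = Random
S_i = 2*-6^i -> [2, -12, 72, -432, 2592]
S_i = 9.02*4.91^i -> [9.02, 44.29, 217.46, 1067.7, 5242.43]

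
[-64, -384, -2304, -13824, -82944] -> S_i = -64*6^i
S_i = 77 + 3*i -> [77, 80, 83, 86, 89]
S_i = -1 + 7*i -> [-1, 6, 13, 20, 27]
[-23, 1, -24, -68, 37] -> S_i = Random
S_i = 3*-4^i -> [3, -12, 48, -192, 768]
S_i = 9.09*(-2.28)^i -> [9.09, -20.73, 47.25, -107.74, 245.64]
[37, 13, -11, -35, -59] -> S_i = 37 + -24*i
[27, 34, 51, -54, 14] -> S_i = Random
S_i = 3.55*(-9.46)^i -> [3.55, -33.58, 317.7, -3005.4, 28431.05]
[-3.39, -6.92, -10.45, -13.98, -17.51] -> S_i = -3.39 + -3.53*i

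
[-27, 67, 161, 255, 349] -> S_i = -27 + 94*i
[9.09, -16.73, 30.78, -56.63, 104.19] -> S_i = 9.09*(-1.84)^i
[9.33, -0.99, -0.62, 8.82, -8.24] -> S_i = Random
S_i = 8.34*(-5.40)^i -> [8.34, -45.04, 243.19, -1313.25, 7091.55]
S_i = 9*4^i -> [9, 36, 144, 576, 2304]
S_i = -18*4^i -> [-18, -72, -288, -1152, -4608]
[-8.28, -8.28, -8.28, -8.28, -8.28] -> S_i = -8.28 + -0.00*i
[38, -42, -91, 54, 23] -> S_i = Random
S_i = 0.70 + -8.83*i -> [0.7, -8.13, -16.96, -25.79, -34.62]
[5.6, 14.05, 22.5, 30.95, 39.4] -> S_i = 5.60 + 8.45*i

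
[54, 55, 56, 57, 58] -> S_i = 54 + 1*i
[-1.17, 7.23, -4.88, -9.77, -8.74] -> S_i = Random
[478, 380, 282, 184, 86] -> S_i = 478 + -98*i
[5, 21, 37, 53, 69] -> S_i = 5 + 16*i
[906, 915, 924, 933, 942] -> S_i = 906 + 9*i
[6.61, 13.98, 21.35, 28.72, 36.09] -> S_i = 6.61 + 7.37*i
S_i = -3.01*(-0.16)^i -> [-3.01, 0.48, -0.08, 0.01, -0.0]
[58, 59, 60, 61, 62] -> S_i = 58 + 1*i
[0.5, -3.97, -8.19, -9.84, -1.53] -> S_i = Random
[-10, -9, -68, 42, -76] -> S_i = Random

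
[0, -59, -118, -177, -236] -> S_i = 0 + -59*i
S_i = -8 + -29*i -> [-8, -37, -66, -95, -124]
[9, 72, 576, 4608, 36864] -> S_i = 9*8^i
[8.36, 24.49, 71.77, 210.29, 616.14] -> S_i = 8.36*2.93^i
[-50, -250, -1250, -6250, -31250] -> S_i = -50*5^i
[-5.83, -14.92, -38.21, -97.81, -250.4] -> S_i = -5.83*2.56^i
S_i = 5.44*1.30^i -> [5.44, 7.07, 9.19, 11.95, 15.54]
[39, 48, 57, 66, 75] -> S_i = 39 + 9*i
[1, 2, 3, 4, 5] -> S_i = 1 + 1*i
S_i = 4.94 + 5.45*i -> [4.94, 10.39, 15.84, 21.29, 26.74]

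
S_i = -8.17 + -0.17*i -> [-8.17, -8.34, -8.51, -8.68, -8.85]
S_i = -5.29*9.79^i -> [-5.29, -51.79, -507.02, -4963.68, -48594.42]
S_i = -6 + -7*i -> [-6, -13, -20, -27, -34]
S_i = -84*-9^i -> [-84, 756, -6804, 61236, -551124]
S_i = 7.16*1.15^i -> [7.16, 8.23, 9.47, 10.89, 12.52]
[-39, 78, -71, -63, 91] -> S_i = Random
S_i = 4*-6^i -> [4, -24, 144, -864, 5184]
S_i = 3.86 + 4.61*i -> [3.86, 8.47, 13.08, 17.69, 22.3]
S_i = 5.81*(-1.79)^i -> [5.81, -10.4, 18.62, -33.32, 59.65]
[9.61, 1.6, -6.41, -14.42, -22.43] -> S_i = 9.61 + -8.01*i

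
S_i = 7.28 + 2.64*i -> [7.28, 9.92, 12.56, 15.2, 17.84]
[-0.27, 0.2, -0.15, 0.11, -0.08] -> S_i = -0.27*(-0.74)^i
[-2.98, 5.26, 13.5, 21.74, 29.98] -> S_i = -2.98 + 8.24*i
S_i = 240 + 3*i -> [240, 243, 246, 249, 252]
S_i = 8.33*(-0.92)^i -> [8.33, -7.66, 7.05, -6.49, 5.97]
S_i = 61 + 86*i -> [61, 147, 233, 319, 405]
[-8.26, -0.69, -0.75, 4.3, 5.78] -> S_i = Random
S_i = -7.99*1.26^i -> [-7.99, -10.07, -12.68, -15.98, -20.14]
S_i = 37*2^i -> [37, 74, 148, 296, 592]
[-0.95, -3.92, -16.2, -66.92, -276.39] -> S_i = -0.95*4.13^i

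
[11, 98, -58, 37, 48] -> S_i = Random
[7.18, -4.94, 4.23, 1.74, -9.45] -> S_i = Random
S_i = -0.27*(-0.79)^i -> [-0.27, 0.21, -0.17, 0.13, -0.11]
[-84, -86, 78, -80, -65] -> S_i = Random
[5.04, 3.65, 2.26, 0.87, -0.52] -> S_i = 5.04 + -1.39*i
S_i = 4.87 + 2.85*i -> [4.87, 7.72, 10.57, 13.42, 16.27]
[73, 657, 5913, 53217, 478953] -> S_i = 73*9^i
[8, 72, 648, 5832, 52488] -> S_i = 8*9^i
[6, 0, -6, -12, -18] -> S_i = 6 + -6*i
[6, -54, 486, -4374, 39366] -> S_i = 6*-9^i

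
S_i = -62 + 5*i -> [-62, -57, -52, -47, -42]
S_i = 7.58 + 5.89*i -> [7.58, 13.47, 19.36, 25.25, 31.14]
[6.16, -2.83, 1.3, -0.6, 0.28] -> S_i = 6.16*(-0.46)^i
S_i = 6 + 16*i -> [6, 22, 38, 54, 70]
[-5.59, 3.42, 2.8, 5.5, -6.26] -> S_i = Random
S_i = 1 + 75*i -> [1, 76, 151, 226, 301]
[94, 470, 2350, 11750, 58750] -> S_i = 94*5^i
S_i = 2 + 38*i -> [2, 40, 78, 116, 154]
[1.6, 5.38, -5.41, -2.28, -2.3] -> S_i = Random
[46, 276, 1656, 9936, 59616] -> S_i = 46*6^i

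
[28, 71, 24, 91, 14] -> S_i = Random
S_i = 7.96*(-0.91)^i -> [7.96, -7.24, 6.59, -6.0, 5.46]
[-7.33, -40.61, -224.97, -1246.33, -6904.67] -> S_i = -7.33*5.54^i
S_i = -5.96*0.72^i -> [-5.96, -4.29, -3.09, -2.22, -1.6]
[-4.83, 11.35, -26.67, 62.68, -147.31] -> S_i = -4.83*(-2.35)^i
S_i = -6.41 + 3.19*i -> [-6.41, -3.22, -0.03, 3.16, 6.35]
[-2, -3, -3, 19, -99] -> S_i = Random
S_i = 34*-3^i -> [34, -102, 306, -918, 2754]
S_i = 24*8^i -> [24, 192, 1536, 12288, 98304]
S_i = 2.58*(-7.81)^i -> [2.58, -20.15, 157.37, -1229.06, 9598.95]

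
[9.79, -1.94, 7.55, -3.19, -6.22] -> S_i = Random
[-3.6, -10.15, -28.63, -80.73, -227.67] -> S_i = -3.60*2.82^i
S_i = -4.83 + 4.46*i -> [-4.83, -0.37, 4.09, 8.55, 13.01]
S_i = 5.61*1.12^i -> [5.61, 6.28, 7.04, 7.88, 8.83]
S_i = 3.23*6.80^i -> [3.23, 21.96, 149.36, 1015.62, 6906.18]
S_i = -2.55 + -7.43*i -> [-2.55, -9.98, -17.41, -24.84, -32.27]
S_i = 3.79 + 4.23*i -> [3.79, 8.02, 12.25, 16.48, 20.71]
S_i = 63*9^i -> [63, 567, 5103, 45927, 413343]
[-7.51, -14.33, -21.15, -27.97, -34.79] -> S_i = -7.51 + -6.82*i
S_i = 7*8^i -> [7, 56, 448, 3584, 28672]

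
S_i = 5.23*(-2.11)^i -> [5.23, -11.04, 23.28, -49.13, 103.66]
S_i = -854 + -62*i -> [-854, -916, -978, -1040, -1102]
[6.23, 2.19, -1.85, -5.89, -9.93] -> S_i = 6.23 + -4.04*i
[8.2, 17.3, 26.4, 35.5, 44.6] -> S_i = 8.20 + 9.10*i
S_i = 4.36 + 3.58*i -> [4.36, 7.94, 11.52, 15.1, 18.68]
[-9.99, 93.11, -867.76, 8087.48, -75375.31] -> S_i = -9.99*(-9.32)^i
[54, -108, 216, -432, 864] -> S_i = 54*-2^i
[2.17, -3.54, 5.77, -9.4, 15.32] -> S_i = 2.17*(-1.63)^i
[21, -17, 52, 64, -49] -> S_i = Random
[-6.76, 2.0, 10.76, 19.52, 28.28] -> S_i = -6.76 + 8.76*i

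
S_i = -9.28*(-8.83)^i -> [-9.28, 81.94, -723.55, 6388.96, -56414.51]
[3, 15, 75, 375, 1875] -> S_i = 3*5^i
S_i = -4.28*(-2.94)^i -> [-4.28, 12.58, -36.99, 108.76, -319.77]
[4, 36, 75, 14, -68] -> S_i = Random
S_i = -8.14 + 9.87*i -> [-8.14, 1.73, 11.6, 21.47, 31.34]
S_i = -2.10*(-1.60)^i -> [-2.1, 3.36, -5.38, 8.6, -13.76]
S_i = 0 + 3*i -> [0, 3, 6, 9, 12]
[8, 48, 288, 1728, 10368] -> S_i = 8*6^i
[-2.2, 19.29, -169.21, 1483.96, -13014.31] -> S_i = -2.20*(-8.77)^i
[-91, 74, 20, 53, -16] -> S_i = Random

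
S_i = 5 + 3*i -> [5, 8, 11, 14, 17]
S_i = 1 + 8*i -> [1, 9, 17, 25, 33]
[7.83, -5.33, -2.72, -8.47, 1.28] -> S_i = Random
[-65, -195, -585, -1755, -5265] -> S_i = -65*3^i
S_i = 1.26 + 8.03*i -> [1.26, 9.29, 17.32, 25.35, 33.38]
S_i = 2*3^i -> [2, 6, 18, 54, 162]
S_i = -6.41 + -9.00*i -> [-6.41, -15.41, -24.41, -33.41, -42.41]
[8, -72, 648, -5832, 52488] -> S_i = 8*-9^i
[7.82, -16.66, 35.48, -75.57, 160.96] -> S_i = 7.82*(-2.13)^i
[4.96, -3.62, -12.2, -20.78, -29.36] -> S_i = 4.96 + -8.58*i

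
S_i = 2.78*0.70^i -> [2.78, 1.95, 1.36, 0.95, 0.67]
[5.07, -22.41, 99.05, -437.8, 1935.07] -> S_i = 5.07*(-4.42)^i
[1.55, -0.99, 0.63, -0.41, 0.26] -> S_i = 1.55*(-0.64)^i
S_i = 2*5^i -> [2, 10, 50, 250, 1250]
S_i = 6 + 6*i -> [6, 12, 18, 24, 30]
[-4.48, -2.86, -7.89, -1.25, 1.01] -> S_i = Random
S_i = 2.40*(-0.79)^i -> [2.4, -1.9, 1.5, -1.18, 0.93]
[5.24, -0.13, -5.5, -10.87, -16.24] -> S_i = 5.24 + -5.37*i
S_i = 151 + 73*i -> [151, 224, 297, 370, 443]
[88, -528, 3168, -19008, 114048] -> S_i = 88*-6^i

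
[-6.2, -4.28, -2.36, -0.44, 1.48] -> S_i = -6.20 + 1.92*i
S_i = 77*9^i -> [77, 693, 6237, 56133, 505197]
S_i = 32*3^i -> [32, 96, 288, 864, 2592]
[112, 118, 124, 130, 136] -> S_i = 112 + 6*i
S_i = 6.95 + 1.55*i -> [6.95, 8.5, 10.05, 11.6, 13.15]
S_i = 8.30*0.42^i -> [8.3, 3.49, 1.46, 0.61, 0.26]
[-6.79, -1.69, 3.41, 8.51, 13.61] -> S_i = -6.79 + 5.10*i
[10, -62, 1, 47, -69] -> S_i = Random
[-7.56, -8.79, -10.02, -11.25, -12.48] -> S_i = -7.56 + -1.23*i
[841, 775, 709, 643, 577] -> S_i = 841 + -66*i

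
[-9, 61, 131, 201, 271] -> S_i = -9 + 70*i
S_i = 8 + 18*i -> [8, 26, 44, 62, 80]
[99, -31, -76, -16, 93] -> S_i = Random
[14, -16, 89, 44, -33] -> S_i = Random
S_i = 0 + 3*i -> [0, 3, 6, 9, 12]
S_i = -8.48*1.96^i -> [-8.48, -16.62, -32.58, -63.85, -125.15]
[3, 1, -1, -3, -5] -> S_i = 3 + -2*i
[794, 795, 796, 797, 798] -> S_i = 794 + 1*i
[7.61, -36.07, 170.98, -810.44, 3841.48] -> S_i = 7.61*(-4.74)^i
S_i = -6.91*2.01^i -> [-6.91, -13.89, -27.92, -56.11, -112.79]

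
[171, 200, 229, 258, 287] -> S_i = 171 + 29*i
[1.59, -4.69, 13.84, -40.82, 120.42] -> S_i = 1.59*(-2.95)^i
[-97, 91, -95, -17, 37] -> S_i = Random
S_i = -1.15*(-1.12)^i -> [-1.15, 1.29, -1.44, 1.62, -1.81]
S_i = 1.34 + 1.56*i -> [1.34, 2.9, 4.46, 6.02, 7.58]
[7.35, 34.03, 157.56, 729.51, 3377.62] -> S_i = 7.35*4.63^i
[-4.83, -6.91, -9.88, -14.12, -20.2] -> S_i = -4.83*1.43^i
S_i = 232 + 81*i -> [232, 313, 394, 475, 556]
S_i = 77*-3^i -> [77, -231, 693, -2079, 6237]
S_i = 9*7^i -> [9, 63, 441, 3087, 21609]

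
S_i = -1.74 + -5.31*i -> [-1.74, -7.05, -12.36, -17.67, -22.98]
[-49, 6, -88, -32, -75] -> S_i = Random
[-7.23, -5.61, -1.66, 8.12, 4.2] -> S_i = Random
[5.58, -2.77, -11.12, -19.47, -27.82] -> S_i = 5.58 + -8.35*i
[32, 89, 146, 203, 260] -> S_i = 32 + 57*i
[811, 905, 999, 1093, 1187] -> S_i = 811 + 94*i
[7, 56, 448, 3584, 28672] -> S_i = 7*8^i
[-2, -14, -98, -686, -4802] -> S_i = -2*7^i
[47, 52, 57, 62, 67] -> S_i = 47 + 5*i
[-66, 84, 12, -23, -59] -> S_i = Random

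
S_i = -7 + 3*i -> [-7, -4, -1, 2, 5]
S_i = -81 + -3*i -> [-81, -84, -87, -90, -93]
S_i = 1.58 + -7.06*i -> [1.58, -5.48, -12.54, -19.6, -26.66]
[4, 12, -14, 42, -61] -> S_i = Random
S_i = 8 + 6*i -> [8, 14, 20, 26, 32]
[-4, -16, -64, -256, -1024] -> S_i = -4*4^i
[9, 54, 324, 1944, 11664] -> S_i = 9*6^i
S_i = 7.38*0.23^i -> [7.38, 1.7, 0.39, 0.09, 0.02]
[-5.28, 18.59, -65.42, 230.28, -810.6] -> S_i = -5.28*(-3.52)^i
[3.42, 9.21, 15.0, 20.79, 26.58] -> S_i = 3.42 + 5.79*i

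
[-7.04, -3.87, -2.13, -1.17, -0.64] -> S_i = -7.04*0.55^i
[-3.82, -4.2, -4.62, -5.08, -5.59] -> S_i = -3.82*1.10^i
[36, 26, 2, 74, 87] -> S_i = Random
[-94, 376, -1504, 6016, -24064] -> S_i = -94*-4^i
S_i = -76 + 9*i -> [-76, -67, -58, -49, -40]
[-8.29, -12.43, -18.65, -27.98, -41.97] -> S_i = -8.29*1.50^i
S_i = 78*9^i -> [78, 702, 6318, 56862, 511758]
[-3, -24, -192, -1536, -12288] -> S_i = -3*8^i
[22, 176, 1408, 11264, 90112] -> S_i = 22*8^i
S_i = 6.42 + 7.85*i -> [6.42, 14.27, 22.12, 29.97, 37.82]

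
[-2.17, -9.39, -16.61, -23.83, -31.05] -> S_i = -2.17 + -7.22*i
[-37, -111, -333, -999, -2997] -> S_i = -37*3^i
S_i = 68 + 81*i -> [68, 149, 230, 311, 392]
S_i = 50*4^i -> [50, 200, 800, 3200, 12800]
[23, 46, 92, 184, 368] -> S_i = 23*2^i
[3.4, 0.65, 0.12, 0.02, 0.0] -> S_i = 3.40*0.19^i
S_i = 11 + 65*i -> [11, 76, 141, 206, 271]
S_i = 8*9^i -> [8, 72, 648, 5832, 52488]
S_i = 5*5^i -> [5, 25, 125, 625, 3125]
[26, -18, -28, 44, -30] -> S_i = Random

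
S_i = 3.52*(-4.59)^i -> [3.52, -16.16, 74.16, -340.39, 1562.4]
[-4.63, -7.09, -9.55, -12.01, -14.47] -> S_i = -4.63 + -2.46*i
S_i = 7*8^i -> [7, 56, 448, 3584, 28672]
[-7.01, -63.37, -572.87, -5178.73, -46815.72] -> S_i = -7.01*9.04^i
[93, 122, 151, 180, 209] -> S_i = 93 + 29*i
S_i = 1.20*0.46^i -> [1.2, 0.55, 0.25, 0.12, 0.05]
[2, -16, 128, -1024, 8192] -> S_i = 2*-8^i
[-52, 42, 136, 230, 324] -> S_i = -52 + 94*i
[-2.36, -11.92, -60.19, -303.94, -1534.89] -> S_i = -2.36*5.05^i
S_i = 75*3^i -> [75, 225, 675, 2025, 6075]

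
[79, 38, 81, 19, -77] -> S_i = Random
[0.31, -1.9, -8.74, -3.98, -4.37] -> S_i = Random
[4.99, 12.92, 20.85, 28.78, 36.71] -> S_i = 4.99 + 7.93*i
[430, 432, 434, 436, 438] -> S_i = 430 + 2*i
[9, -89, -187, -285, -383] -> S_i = 9 + -98*i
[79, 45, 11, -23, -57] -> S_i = 79 + -34*i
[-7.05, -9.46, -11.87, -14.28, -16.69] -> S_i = -7.05 + -2.41*i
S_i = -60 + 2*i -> [-60, -58, -56, -54, -52]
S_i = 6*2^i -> [6, 12, 24, 48, 96]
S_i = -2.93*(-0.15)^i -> [-2.93, 0.44, -0.07, 0.01, -0.0]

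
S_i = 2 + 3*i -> [2, 5, 8, 11, 14]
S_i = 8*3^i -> [8, 24, 72, 216, 648]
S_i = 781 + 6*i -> [781, 787, 793, 799, 805]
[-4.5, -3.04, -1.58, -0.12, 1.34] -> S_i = -4.50 + 1.46*i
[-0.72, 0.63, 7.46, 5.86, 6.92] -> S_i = Random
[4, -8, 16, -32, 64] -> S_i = 4*-2^i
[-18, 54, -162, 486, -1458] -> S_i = -18*-3^i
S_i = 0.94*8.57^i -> [0.94, 8.06, 69.04, 591.66, 5070.5]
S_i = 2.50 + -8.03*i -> [2.5, -5.53, -13.56, -21.59, -29.62]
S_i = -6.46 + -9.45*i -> [-6.46, -15.91, -25.36, -34.81, -44.26]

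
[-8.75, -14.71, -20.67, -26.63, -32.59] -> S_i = -8.75 + -5.96*i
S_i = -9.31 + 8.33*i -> [-9.31, -0.98, 7.35, 15.68, 24.01]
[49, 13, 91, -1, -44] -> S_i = Random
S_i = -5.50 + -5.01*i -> [-5.5, -10.51, -15.52, -20.53, -25.54]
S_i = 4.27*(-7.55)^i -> [4.27, -32.24, 243.4, -1837.68, 13874.45]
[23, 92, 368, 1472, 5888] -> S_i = 23*4^i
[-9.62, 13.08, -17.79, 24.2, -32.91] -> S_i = -9.62*(-1.36)^i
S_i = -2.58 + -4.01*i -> [-2.58, -6.59, -10.6, -14.61, -18.62]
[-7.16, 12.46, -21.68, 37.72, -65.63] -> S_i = -7.16*(-1.74)^i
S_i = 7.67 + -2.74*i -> [7.67, 4.93, 2.19, -0.55, -3.29]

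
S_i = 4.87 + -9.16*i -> [4.87, -4.29, -13.45, -22.61, -31.77]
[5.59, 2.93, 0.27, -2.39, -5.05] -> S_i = 5.59 + -2.66*i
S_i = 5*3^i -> [5, 15, 45, 135, 405]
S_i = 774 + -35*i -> [774, 739, 704, 669, 634]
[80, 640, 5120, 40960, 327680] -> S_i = 80*8^i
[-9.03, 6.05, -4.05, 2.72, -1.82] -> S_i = -9.03*(-0.67)^i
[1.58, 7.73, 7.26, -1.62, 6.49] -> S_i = Random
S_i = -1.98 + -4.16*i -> [-1.98, -6.14, -10.3, -14.46, -18.62]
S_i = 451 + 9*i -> [451, 460, 469, 478, 487]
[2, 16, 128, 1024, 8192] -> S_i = 2*8^i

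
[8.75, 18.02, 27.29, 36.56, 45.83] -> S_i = 8.75 + 9.27*i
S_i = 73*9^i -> [73, 657, 5913, 53217, 478953]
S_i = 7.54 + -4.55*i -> [7.54, 2.99, -1.56, -6.11, -10.66]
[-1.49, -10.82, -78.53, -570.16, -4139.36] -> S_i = -1.49*7.26^i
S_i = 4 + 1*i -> [4, 5, 6, 7, 8]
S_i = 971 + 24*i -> [971, 995, 1019, 1043, 1067]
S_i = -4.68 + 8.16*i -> [-4.68, 3.48, 11.64, 19.8, 27.96]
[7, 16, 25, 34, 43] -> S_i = 7 + 9*i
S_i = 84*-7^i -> [84, -588, 4116, -28812, 201684]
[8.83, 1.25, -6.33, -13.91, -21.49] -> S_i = 8.83 + -7.58*i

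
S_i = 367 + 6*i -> [367, 373, 379, 385, 391]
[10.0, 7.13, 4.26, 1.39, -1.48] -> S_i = 10.00 + -2.87*i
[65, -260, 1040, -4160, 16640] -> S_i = 65*-4^i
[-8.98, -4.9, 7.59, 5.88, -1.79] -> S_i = Random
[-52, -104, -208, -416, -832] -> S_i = -52*2^i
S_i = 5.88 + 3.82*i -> [5.88, 9.7, 13.52, 17.34, 21.16]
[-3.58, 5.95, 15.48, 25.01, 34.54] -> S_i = -3.58 + 9.53*i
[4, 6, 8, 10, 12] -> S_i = 4 + 2*i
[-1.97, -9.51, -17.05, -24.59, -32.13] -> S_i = -1.97 + -7.54*i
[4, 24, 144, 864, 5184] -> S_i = 4*6^i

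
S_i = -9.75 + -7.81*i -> [-9.75, -17.56, -25.37, -33.18, -40.99]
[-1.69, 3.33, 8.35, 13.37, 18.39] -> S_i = -1.69 + 5.02*i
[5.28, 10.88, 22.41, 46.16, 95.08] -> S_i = 5.28*2.06^i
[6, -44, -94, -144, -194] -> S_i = 6 + -50*i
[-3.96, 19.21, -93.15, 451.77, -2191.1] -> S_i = -3.96*(-4.85)^i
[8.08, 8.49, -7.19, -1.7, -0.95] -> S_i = Random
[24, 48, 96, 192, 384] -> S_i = 24*2^i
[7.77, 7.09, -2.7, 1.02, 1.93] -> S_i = Random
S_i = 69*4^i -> [69, 276, 1104, 4416, 17664]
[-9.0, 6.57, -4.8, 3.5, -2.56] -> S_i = -9.00*(-0.73)^i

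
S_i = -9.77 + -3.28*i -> [-9.77, -13.05, -16.33, -19.61, -22.89]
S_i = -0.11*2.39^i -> [-0.11, -0.26, -0.63, -1.5, -3.59]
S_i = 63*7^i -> [63, 441, 3087, 21609, 151263]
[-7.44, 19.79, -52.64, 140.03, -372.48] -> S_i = -7.44*(-2.66)^i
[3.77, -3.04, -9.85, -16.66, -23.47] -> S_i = 3.77 + -6.81*i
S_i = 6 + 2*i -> [6, 8, 10, 12, 14]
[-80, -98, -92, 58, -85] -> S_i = Random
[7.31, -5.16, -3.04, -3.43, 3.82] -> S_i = Random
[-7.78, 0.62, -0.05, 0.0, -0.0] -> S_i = -7.78*(-0.08)^i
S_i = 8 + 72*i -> [8, 80, 152, 224, 296]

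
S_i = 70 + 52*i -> [70, 122, 174, 226, 278]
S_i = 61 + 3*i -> [61, 64, 67, 70, 73]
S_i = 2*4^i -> [2, 8, 32, 128, 512]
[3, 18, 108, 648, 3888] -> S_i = 3*6^i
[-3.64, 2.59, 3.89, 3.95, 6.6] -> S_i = Random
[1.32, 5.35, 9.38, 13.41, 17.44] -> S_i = 1.32 + 4.03*i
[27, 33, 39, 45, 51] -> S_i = 27 + 6*i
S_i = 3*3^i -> [3, 9, 27, 81, 243]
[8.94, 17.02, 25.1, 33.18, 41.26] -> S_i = 8.94 + 8.08*i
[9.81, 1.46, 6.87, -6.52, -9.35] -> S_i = Random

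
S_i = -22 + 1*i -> [-22, -21, -20, -19, -18]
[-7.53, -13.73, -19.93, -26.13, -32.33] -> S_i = -7.53 + -6.20*i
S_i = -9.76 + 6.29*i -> [-9.76, -3.47, 2.82, 9.11, 15.4]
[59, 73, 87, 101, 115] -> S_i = 59 + 14*i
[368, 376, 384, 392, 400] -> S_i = 368 + 8*i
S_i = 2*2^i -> [2, 4, 8, 16, 32]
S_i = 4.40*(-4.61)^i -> [4.4, -20.28, 93.51, -431.08, 1987.27]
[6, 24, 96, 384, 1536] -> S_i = 6*4^i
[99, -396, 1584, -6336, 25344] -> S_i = 99*-4^i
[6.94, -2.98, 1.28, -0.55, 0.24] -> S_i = 6.94*(-0.43)^i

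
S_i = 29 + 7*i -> [29, 36, 43, 50, 57]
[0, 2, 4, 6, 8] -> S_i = 0 + 2*i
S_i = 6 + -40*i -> [6, -34, -74, -114, -154]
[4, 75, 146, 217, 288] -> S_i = 4 + 71*i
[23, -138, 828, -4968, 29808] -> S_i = 23*-6^i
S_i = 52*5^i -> [52, 260, 1300, 6500, 32500]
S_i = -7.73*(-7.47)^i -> [-7.73, 57.74, -431.34, 3222.12, -24069.21]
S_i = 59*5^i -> [59, 295, 1475, 7375, 36875]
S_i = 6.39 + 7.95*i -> [6.39, 14.34, 22.29, 30.24, 38.19]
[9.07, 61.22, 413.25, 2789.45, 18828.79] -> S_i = 9.07*6.75^i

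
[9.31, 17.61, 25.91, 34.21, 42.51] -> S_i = 9.31 + 8.30*i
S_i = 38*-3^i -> [38, -114, 342, -1026, 3078]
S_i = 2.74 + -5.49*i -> [2.74, -2.75, -8.24, -13.73, -19.22]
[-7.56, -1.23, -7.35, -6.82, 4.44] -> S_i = Random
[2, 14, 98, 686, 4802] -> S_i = 2*7^i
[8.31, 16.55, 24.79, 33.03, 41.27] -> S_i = 8.31 + 8.24*i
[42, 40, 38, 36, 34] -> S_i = 42 + -2*i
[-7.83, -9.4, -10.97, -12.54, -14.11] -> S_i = -7.83 + -1.57*i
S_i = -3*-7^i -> [-3, 21, -147, 1029, -7203]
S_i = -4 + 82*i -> [-4, 78, 160, 242, 324]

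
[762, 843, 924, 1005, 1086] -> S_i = 762 + 81*i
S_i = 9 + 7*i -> [9, 16, 23, 30, 37]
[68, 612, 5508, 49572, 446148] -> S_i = 68*9^i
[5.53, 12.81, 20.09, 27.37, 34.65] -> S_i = 5.53 + 7.28*i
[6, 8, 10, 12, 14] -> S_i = 6 + 2*i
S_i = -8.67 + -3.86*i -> [-8.67, -12.53, -16.39, -20.25, -24.11]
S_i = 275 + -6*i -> [275, 269, 263, 257, 251]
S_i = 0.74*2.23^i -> [0.74, 1.65, 3.68, 8.21, 18.3]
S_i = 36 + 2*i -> [36, 38, 40, 42, 44]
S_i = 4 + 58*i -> [4, 62, 120, 178, 236]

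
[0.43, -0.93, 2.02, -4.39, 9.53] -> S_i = 0.43*(-2.17)^i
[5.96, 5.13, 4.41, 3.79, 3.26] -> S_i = 5.96*0.86^i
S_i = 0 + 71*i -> [0, 71, 142, 213, 284]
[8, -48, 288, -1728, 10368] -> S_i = 8*-6^i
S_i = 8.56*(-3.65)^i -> [8.56, -31.24, 114.04, -416.25, 1519.31]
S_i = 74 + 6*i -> [74, 80, 86, 92, 98]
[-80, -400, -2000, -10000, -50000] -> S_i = -80*5^i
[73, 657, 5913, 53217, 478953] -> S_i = 73*9^i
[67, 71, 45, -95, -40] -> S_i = Random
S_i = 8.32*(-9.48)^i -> [8.32, -78.87, 747.72, -7088.4, 67198.05]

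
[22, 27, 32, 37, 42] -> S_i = 22 + 5*i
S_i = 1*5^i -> [1, 5, 25, 125, 625]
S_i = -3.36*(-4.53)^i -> [-3.36, 15.22, -68.95, 312.34, -1414.92]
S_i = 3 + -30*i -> [3, -27, -57, -87, -117]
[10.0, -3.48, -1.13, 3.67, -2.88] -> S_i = Random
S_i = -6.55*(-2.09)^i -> [-6.55, 13.69, -28.61, 59.8, -124.98]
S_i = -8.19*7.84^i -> [-8.19, -64.21, -503.4, -3946.68, -30941.98]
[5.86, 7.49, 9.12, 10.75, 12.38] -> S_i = 5.86 + 1.63*i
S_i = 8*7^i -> [8, 56, 392, 2744, 19208]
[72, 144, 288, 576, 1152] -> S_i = 72*2^i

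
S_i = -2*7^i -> [-2, -14, -98, -686, -4802]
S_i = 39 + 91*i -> [39, 130, 221, 312, 403]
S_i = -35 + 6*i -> [-35, -29, -23, -17, -11]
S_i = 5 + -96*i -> [5, -91, -187, -283, -379]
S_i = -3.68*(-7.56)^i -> [-3.68, 27.82, -210.33, 1590.06, -12020.85]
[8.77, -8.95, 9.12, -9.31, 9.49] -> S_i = 8.77*(-1.02)^i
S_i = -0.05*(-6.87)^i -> [-0.05, 0.34, -2.36, 16.21, -111.38]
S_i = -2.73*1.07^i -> [-2.73, -2.92, -3.13, -3.34, -3.58]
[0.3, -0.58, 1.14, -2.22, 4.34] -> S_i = 0.30*(-1.95)^i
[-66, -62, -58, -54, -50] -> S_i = -66 + 4*i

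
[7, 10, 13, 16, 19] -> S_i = 7 + 3*i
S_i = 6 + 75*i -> [6, 81, 156, 231, 306]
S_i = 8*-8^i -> [8, -64, 512, -4096, 32768]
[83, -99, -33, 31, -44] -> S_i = Random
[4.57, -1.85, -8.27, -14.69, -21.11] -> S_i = 4.57 + -6.42*i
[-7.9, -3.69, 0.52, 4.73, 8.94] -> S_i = -7.90 + 4.21*i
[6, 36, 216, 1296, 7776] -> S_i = 6*6^i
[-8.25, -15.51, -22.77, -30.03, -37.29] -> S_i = -8.25 + -7.26*i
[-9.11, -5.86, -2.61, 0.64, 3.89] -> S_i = -9.11 + 3.25*i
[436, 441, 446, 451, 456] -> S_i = 436 + 5*i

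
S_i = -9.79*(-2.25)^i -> [-9.79, 22.03, -49.56, 111.51, -250.91]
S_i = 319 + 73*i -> [319, 392, 465, 538, 611]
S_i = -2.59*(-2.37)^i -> [-2.59, 6.14, -14.55, 34.48, -81.71]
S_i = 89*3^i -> [89, 267, 801, 2403, 7209]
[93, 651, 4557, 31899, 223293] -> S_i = 93*7^i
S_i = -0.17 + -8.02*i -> [-0.17, -8.19, -16.21, -24.23, -32.25]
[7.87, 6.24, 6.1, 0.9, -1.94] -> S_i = Random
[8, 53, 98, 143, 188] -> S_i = 8 + 45*i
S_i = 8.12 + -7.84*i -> [8.12, 0.28, -7.56, -15.4, -23.24]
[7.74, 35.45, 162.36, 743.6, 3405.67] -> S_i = 7.74*4.58^i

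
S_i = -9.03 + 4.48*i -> [-9.03, -4.55, -0.07, 4.41, 8.89]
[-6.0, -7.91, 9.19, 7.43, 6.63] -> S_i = Random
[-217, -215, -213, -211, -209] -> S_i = -217 + 2*i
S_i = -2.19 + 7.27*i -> [-2.19, 5.08, 12.35, 19.62, 26.89]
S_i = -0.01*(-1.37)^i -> [-0.01, 0.01, -0.02, 0.03, -0.04]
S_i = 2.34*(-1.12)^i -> [2.34, -2.62, 2.94, -3.29, 3.68]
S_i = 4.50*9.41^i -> [4.5, 42.34, 398.47, 3749.57, 35283.45]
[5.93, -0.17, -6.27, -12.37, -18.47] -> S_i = 5.93 + -6.10*i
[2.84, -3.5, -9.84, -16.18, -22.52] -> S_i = 2.84 + -6.34*i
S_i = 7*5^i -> [7, 35, 175, 875, 4375]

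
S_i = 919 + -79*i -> [919, 840, 761, 682, 603]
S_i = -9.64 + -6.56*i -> [-9.64, -16.2, -22.76, -29.32, -35.88]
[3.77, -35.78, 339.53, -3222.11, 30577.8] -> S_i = 3.77*(-9.49)^i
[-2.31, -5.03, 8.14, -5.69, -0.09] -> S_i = Random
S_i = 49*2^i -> [49, 98, 196, 392, 784]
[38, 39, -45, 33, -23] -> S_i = Random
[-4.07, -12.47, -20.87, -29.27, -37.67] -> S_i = -4.07 + -8.40*i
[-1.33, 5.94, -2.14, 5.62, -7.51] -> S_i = Random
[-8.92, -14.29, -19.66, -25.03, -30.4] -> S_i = -8.92 + -5.37*i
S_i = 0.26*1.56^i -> [0.26, 0.41, 0.63, 0.99, 1.54]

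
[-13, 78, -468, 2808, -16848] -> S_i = -13*-6^i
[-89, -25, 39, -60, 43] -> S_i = Random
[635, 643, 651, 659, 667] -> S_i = 635 + 8*i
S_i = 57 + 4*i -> [57, 61, 65, 69, 73]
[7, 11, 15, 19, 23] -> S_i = 7 + 4*i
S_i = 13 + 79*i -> [13, 92, 171, 250, 329]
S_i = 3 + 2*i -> [3, 5, 7, 9, 11]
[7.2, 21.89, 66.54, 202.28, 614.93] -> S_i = 7.20*3.04^i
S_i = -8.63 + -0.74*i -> [-8.63, -9.37, -10.11, -10.85, -11.59]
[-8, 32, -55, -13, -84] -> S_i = Random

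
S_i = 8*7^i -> [8, 56, 392, 2744, 19208]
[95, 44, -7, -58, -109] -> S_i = 95 + -51*i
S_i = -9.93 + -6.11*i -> [-9.93, -16.04, -22.15, -28.26, -34.37]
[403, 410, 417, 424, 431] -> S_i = 403 + 7*i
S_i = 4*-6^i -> [4, -24, 144, -864, 5184]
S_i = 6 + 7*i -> [6, 13, 20, 27, 34]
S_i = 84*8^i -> [84, 672, 5376, 43008, 344064]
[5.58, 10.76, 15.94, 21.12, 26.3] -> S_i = 5.58 + 5.18*i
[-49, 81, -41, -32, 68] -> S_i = Random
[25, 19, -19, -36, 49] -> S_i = Random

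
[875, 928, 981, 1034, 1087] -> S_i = 875 + 53*i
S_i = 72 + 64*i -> [72, 136, 200, 264, 328]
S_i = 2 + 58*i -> [2, 60, 118, 176, 234]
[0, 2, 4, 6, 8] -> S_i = 0 + 2*i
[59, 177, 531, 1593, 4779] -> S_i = 59*3^i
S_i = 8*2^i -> [8, 16, 32, 64, 128]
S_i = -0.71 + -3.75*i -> [-0.71, -4.46, -8.21, -11.96, -15.71]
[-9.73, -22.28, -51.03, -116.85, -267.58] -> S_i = -9.73*2.29^i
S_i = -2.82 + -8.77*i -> [-2.82, -11.59, -20.36, -29.13, -37.9]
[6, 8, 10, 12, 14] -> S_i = 6 + 2*i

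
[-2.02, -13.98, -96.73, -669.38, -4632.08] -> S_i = -2.02*6.92^i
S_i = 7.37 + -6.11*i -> [7.37, 1.26, -4.85, -10.96, -17.07]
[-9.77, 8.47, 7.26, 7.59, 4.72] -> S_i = Random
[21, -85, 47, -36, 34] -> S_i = Random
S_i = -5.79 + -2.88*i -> [-5.79, -8.67, -11.55, -14.43, -17.31]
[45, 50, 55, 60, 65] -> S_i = 45 + 5*i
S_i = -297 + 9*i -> [-297, -288, -279, -270, -261]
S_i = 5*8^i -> [5, 40, 320, 2560, 20480]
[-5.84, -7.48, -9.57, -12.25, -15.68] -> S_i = -5.84*1.28^i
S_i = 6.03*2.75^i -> [6.03, 16.58, 45.6, 125.41, 344.86]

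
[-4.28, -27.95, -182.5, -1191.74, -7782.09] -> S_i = -4.28*6.53^i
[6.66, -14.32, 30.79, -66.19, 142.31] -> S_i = 6.66*(-2.15)^i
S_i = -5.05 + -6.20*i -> [-5.05, -11.25, -17.45, -23.65, -29.85]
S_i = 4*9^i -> [4, 36, 324, 2916, 26244]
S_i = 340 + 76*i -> [340, 416, 492, 568, 644]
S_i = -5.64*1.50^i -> [-5.64, -8.46, -12.69, -19.04, -28.55]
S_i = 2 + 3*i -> [2, 5, 8, 11, 14]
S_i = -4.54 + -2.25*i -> [-4.54, -6.79, -9.04, -11.29, -13.54]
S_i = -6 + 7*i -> [-6, 1, 8, 15, 22]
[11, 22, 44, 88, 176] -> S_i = 11*2^i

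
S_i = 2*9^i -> [2, 18, 162, 1458, 13122]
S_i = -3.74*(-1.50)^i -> [-3.74, 5.61, -8.42, 12.62, -18.93]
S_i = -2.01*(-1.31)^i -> [-2.01, 2.63, -3.45, 4.52, -5.92]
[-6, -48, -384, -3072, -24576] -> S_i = -6*8^i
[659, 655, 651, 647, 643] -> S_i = 659 + -4*i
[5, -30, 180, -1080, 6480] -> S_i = 5*-6^i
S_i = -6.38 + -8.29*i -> [-6.38, -14.67, -22.96, -31.25, -39.54]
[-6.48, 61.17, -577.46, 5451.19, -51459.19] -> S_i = -6.48*(-9.44)^i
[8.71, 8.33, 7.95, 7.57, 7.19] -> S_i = 8.71 + -0.38*i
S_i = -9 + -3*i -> [-9, -12, -15, -18, -21]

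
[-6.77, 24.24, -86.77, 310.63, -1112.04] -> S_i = -6.77*(-3.58)^i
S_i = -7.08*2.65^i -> [-7.08, -18.76, -49.72, -131.76, -349.15]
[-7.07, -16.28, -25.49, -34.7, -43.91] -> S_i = -7.07 + -9.21*i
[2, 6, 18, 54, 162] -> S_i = 2*3^i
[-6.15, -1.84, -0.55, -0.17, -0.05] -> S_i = -6.15*0.30^i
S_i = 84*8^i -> [84, 672, 5376, 43008, 344064]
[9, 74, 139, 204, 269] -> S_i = 9 + 65*i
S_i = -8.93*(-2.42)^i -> [-8.93, 21.61, -52.3, 126.56, -306.28]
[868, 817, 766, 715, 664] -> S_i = 868 + -51*i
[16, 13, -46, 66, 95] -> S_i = Random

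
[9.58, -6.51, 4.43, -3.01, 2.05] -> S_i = 9.58*(-0.68)^i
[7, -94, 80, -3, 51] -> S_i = Random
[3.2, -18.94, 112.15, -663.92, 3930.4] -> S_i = 3.20*(-5.92)^i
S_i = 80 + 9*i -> [80, 89, 98, 107, 116]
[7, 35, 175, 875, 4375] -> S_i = 7*5^i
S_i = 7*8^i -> [7, 56, 448, 3584, 28672]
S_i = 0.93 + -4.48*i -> [0.93, -3.55, -8.03, -12.51, -16.99]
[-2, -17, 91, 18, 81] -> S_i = Random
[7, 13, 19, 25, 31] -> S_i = 7 + 6*i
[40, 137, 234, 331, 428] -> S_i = 40 + 97*i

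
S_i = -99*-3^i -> [-99, 297, -891, 2673, -8019]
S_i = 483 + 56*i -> [483, 539, 595, 651, 707]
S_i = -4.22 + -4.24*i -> [-4.22, -8.46, -12.7, -16.94, -21.18]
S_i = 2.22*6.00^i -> [2.22, 13.32, 79.92, 479.52, 2877.12]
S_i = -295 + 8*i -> [-295, -287, -279, -271, -263]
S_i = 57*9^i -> [57, 513, 4617, 41553, 373977]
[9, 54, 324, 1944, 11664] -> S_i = 9*6^i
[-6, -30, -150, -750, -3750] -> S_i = -6*5^i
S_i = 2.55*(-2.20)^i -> [2.55, -5.61, 12.34, -27.15, 59.74]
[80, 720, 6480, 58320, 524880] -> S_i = 80*9^i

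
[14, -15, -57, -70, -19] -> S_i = Random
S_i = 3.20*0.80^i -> [3.2, 2.56, 2.05, 1.64, 1.31]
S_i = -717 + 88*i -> [-717, -629, -541, -453, -365]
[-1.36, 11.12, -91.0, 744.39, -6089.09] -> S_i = -1.36*(-8.18)^i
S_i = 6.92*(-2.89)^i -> [6.92, -20.0, 57.8, -167.03, 482.72]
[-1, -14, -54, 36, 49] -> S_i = Random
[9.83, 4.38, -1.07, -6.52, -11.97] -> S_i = 9.83 + -5.45*i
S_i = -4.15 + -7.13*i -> [-4.15, -11.28, -18.41, -25.54, -32.67]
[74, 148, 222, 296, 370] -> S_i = 74 + 74*i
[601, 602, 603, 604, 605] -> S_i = 601 + 1*i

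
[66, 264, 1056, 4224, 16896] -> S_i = 66*4^i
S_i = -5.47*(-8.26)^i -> [-5.47, 45.18, -373.2, 3082.67, -25462.88]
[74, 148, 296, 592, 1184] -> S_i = 74*2^i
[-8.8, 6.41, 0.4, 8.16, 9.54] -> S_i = Random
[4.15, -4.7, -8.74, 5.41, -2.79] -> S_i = Random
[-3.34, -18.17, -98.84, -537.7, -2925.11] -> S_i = -3.34*5.44^i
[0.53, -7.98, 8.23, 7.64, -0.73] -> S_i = Random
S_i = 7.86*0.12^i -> [7.86, 0.94, 0.11, 0.01, 0.0]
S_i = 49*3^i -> [49, 147, 441, 1323, 3969]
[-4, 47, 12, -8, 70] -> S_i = Random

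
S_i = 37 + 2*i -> [37, 39, 41, 43, 45]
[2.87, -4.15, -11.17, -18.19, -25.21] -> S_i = 2.87 + -7.02*i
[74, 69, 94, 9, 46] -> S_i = Random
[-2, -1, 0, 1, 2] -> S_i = -2 + 1*i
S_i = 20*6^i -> [20, 120, 720, 4320, 25920]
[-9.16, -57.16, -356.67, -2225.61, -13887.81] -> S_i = -9.16*6.24^i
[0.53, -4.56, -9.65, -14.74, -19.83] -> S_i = 0.53 + -5.09*i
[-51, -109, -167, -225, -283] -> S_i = -51 + -58*i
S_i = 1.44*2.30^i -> [1.44, 3.31, 7.62, 17.52, 40.3]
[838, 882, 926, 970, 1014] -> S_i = 838 + 44*i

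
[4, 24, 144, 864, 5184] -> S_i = 4*6^i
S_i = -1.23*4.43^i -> [-1.23, -5.45, -24.14, -106.93, -473.72]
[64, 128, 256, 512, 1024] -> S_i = 64*2^i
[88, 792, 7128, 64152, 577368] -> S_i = 88*9^i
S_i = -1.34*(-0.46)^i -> [-1.34, 0.62, -0.28, 0.13, -0.06]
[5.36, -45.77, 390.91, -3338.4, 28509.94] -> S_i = 5.36*(-8.54)^i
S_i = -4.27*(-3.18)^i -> [-4.27, 13.58, -43.18, 137.31, -436.65]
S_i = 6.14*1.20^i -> [6.14, 7.37, 8.84, 10.61, 12.73]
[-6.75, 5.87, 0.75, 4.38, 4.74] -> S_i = Random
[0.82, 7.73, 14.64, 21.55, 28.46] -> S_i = 0.82 + 6.91*i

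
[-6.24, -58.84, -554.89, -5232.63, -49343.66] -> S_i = -6.24*9.43^i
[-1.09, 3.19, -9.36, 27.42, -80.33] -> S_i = -1.09*(-2.93)^i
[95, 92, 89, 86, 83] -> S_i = 95 + -3*i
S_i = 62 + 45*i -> [62, 107, 152, 197, 242]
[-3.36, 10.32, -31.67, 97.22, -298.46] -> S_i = -3.36*(-3.07)^i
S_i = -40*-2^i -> [-40, 80, -160, 320, -640]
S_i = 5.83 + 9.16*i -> [5.83, 14.99, 24.15, 33.31, 42.47]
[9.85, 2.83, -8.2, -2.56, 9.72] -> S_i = Random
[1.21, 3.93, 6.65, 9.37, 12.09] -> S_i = 1.21 + 2.72*i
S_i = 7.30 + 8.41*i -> [7.3, 15.71, 24.12, 32.53, 40.94]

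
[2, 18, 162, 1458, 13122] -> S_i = 2*9^i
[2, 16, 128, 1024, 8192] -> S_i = 2*8^i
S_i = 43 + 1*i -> [43, 44, 45, 46, 47]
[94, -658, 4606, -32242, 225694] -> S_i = 94*-7^i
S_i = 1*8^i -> [1, 8, 64, 512, 4096]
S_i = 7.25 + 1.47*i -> [7.25, 8.72, 10.19, 11.66, 13.13]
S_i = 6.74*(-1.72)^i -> [6.74, -11.59, 19.94, -34.3, 58.99]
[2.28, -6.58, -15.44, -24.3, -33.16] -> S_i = 2.28 + -8.86*i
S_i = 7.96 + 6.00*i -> [7.96, 13.96, 19.96, 25.96, 31.96]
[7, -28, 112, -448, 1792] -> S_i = 7*-4^i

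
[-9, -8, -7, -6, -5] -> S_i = -9 + 1*i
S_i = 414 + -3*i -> [414, 411, 408, 405, 402]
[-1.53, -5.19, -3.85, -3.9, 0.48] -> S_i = Random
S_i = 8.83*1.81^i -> [8.83, 15.98, 28.93, 52.36, 94.77]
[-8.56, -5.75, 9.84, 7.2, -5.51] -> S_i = Random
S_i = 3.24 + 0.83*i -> [3.24, 4.07, 4.9, 5.73, 6.56]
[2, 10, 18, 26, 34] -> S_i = 2 + 8*i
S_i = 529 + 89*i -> [529, 618, 707, 796, 885]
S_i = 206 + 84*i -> [206, 290, 374, 458, 542]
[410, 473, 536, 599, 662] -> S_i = 410 + 63*i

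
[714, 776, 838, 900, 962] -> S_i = 714 + 62*i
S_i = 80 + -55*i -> [80, 25, -30, -85, -140]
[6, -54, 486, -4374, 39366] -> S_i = 6*-9^i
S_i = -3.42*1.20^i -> [-3.42, -4.1, -4.92, -5.91, -7.09]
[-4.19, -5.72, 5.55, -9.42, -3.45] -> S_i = Random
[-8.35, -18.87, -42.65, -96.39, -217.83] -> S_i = -8.35*2.26^i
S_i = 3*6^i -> [3, 18, 108, 648, 3888]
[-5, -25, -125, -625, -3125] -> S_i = -5*5^i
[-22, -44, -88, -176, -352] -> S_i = -22*2^i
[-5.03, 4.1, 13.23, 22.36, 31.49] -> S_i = -5.03 + 9.13*i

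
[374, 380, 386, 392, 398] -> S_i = 374 + 6*i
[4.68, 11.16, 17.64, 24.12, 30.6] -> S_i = 4.68 + 6.48*i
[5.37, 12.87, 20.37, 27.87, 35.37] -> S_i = 5.37 + 7.50*i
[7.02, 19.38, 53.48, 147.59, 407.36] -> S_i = 7.02*2.76^i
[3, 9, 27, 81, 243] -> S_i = 3*3^i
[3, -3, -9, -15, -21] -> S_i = 3 + -6*i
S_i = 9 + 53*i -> [9, 62, 115, 168, 221]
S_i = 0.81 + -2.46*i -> [0.81, -1.65, -4.11, -6.57, -9.03]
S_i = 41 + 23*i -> [41, 64, 87, 110, 133]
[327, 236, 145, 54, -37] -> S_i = 327 + -91*i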